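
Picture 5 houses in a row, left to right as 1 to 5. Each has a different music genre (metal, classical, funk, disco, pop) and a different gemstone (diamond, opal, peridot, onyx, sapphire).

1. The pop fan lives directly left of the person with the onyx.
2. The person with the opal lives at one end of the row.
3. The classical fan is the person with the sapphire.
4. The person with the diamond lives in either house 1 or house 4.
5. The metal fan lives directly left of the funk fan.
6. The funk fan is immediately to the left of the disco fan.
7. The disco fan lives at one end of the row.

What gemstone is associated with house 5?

Clue 7 places the disco fan in house 5.
By clue 6, the funk fan is in house 4.
The metal fan is in house 3 (clue 5).
The classical fan is narrowed to house 1 or 2; consider each.
Placing it in house 2 leads to a contradiction, so it's in house 1.
Clue 3 places the person with the sapphire in house 1.
So house 2 gets pop for music genre.
From clue 1, the person with the onyx must be in house 3.
That leaves peridot as the gemstone for house 2.
The only gemstone still possible for house 4 is diamond.
The only gemstone still possible for house 5 is opal.
So: house 1 = classical/sapphire, house 2 = pop/peridot, house 3 = metal/onyx, house 4 = funk/diamond, house 5 = disco/opal.

opal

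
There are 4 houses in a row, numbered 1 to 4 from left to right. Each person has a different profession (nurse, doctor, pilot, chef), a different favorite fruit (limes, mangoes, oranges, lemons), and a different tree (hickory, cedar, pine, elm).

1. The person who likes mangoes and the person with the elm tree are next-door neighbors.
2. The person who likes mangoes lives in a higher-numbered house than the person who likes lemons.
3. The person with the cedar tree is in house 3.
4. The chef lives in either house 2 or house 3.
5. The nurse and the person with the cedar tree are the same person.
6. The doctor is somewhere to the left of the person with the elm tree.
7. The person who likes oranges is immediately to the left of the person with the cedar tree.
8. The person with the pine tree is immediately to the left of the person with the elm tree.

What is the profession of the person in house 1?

The person with the cedar tree is in house 3 (clue 3).
From clue 5, the nurse must be in house 3.
Clue 7: the person who likes oranges is in house 2.
So house 2 gets chef for profession.
House 4 profession: only pilot fits.
Clue 1: the person who likes mangoes is in house 3.
The person who likes lemons is in house 1 (clue 2).
Clue 8 places the person with the pine tree in house 1.
The person with the elm tree is in house 2 (clue 8).
House 1's profession must be doctor (nothing else left).
The only favorite fruit still possible for house 4 is limes.
So house 4 gets hickory for tree.
So: house 1 = doctor/lemons/pine, house 2 = chef/oranges/elm, house 3 = nurse/mangoes/cedar, house 4 = pilot/limes/hickory.

doctor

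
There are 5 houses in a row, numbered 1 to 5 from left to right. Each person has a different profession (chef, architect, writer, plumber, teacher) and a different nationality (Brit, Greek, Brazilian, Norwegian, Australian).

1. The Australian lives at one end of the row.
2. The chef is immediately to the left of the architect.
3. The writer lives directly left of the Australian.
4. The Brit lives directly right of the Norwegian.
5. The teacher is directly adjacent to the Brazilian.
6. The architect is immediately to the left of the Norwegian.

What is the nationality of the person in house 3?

The writer is in house 4 (clue 3).
By clue 3, the Australian is in house 5.
Clue 4 places the Brit in house 4.
By clue 4, the Norwegian is in house 3.
From clue 6, the architect must be in house 2.
By clue 5, the Brazilian is in house 2.
So house 1 gets chef for profession.
The only profession still possible for house 3 is teacher.
House 5 profession: only plumber fits.
That leaves Greek as the nationality for house 1.
So: house 1 = chef/Greek, house 2 = architect/Brazilian, house 3 = teacher/Norwegian, house 4 = writer/Brit, house 5 = plumber/Australian.

Norwegian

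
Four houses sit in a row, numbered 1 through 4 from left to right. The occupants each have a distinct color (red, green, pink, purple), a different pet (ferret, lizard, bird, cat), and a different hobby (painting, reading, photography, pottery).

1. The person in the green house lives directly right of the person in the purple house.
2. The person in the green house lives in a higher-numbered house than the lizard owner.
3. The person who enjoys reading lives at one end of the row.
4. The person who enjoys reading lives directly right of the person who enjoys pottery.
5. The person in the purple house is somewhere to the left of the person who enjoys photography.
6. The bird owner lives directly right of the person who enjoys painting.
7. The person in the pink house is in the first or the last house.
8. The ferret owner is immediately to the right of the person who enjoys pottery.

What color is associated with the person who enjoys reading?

pink

Clue 4 places the person who enjoys reading in house 4.
The person who enjoys pottery is in house 3 (clue 4).
Clue 8: the ferret owner is in house 4.
House 1 hobby: only painting fits.
House 2 hobby: only photography fits.
Clue 5: the person in the purple house is in house 1.
Clue 6: the bird owner is in house 2.
Clue 1: the person in the green house is in house 2.
From clue 2, the lizard owner must be in house 1.
House 3 color: only red fits.
House 4 color: only pink fits.
The only pet still possible for house 3 is cat.
So: house 1 = purple/lizard/painting, house 2 = green/bird/photography, house 3 = red/cat/pottery, house 4 = pink/ferret/reading.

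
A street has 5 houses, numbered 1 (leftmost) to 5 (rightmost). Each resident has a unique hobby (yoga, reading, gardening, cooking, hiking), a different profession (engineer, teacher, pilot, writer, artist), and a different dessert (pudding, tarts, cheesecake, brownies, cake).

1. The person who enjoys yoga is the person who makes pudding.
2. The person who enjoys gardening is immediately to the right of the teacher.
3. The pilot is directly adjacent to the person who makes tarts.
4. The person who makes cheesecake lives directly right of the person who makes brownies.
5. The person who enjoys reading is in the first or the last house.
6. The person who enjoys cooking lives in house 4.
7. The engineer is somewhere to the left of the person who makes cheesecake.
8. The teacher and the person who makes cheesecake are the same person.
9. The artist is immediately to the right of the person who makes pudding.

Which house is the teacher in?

4

Clue 6: the person who enjoys cooking is in house 4.
The person who enjoys gardening is narrowed to house 3 or 5; consider each.
Placing it in house 3 leads to a contradiction, so it's in house 5.
By clue 2, the teacher is in house 4.
Clue 8 places the person who makes cheesecake in house 4.
From clue 4, the person who makes brownies must be in house 3.
House 1's hobby must be reading (nothing else left).
House 5 profession: only writer fits.
So house 5 gets cake for dessert.
The person who enjoys yoga is in house 2 (clue 1).
Clue 1 places the person who makes pudding in house 2.
From clue 9, the artist must be in house 3.
The only hobby still possible for house 3 is hiking.
The only dessert still possible for house 1 is tarts.
Clue 3 places the pilot in house 2.
House 1's profession must be engineer (nothing else left).
So: house 1 = reading/engineer/tarts, house 2 = yoga/pilot/pudding, house 3 = hiking/artist/brownies, house 4 = cooking/teacher/cheesecake, house 5 = gardening/writer/cake.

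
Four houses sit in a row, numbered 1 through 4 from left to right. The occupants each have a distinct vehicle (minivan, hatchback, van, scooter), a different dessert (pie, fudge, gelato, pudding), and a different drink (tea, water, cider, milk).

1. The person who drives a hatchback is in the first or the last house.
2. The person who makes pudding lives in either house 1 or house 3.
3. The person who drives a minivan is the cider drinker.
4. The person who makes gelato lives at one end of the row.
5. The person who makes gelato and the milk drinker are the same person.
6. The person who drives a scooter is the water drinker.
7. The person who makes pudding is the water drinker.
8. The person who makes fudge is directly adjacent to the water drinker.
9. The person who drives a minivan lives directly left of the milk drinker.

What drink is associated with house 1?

Clue 9 places the person who drives a minivan in house 3.
Clue 9: the milk drinker is in house 4.
The cider drinker is in house 3 (clue 3).
By clue 5, the person who makes gelato is in house 4.
From clue 6, the person who drives a scooter must be in house 1.
By clue 6, the water drinker is in house 1.
Clue 7 places the person who makes pudding in house 1.
Clue 8: the person who makes fudge is in house 2.
House 2 vehicle: only van fits.
So house 4 gets hatchback for vehicle.
That leaves pie as the dessert for house 3.
House 2's drink must be tea (nothing else left).
So: house 1 = scooter/pudding/water, house 2 = van/fudge/tea, house 3 = minivan/pie/cider, house 4 = hatchback/gelato/milk.

water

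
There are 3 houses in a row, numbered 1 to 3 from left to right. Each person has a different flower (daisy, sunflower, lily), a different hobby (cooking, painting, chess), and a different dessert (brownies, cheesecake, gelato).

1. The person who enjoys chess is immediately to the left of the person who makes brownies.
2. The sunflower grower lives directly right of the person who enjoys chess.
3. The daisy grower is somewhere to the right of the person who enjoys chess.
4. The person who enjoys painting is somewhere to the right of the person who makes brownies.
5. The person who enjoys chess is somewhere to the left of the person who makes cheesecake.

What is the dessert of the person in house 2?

The person who enjoys painting is in house 3 (clue 4).
From clue 4, the person who makes brownies must be in house 2.
House 1's flower must be lily (nothing else left).
House 1's dessert must be gelato (nothing else left).
So house 3 gets cheesecake for dessert.
By clue 1, the person who enjoys chess is in house 1.
Clue 2: the sunflower grower is in house 2.
The only flower still possible for house 3 is daisy.
That leaves cooking as the hobby for house 2.
So: house 1 = lily/chess/gelato, house 2 = sunflower/cooking/brownies, house 3 = daisy/painting/cheesecake.

brownies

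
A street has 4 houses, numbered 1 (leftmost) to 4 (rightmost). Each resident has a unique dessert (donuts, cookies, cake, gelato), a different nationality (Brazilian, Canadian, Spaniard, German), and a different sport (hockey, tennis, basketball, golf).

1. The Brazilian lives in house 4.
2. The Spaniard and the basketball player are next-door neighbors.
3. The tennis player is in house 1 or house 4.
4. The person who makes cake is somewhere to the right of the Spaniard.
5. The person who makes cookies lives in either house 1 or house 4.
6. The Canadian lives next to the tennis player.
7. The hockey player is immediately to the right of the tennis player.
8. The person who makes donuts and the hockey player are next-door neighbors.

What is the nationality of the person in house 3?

From clue 1, the Brazilian must be in house 4.
By clue 7, the hockey player is in house 2.
From clue 7, the tennis player must be in house 1.
Clue 6: the Canadian is in house 2.
House 2's dessert must be gelato (nothing else left).
So house 1 gets German for nationality.
That leaves Spaniard as the nationality for house 3.
Clue 2: the basketball player is in house 4.
By clue 4, the person who makes cake is in house 4.
House 3's dessert must be donuts (nothing else left).
House 3's sport must be golf (nothing else left).
The only dessert still possible for house 1 is cookies.
So: house 1 = cookies/German/tennis, house 2 = gelato/Canadian/hockey, house 3 = donuts/Spaniard/golf, house 4 = cake/Brazilian/basketball.

Spaniard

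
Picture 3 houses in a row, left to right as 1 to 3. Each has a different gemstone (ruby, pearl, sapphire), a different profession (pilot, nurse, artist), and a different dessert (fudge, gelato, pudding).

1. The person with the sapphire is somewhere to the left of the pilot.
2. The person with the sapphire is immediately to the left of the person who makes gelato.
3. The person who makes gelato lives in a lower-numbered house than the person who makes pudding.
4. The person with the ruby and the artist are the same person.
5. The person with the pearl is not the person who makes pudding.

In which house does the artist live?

Clue 3: the person who makes gelato is in house 2.
By clue 3, the person who makes pudding is in house 3.
House 3's gemstone must be ruby (nothing else left).
House 1's dessert must be fudge (nothing else left).
From clue 2, the person with the sapphire must be in house 1.
Clue 4: the artist is in house 3.
The only gemstone still possible for house 2 is pearl.
House 1's profession must be nurse (nothing else left).
That leaves pilot as the profession for house 2.
So: house 1 = sapphire/nurse/fudge, house 2 = pearl/pilot/gelato, house 3 = ruby/artist/pudding.

3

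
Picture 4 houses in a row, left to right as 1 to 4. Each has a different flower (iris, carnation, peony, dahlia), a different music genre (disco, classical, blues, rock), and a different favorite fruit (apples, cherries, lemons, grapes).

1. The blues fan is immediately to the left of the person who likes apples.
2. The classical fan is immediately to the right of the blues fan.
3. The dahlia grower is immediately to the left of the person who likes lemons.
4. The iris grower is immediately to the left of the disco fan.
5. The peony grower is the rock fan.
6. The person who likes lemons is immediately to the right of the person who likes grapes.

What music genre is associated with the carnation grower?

The dahlia grower is narrowed to house 1 or 2 or 3; consider each.
Placing it in house 1 and house 2 leads to a contradiction, so it's in house 3.
From clue 3, the person who likes lemons must be in house 4.
Clue 6: the person who likes grapes is in house 3.
House 1's favorite fruit must be cherries (nothing else left).
House 2 favorite fruit: only apples fits.
By clue 1, the blues fan is in house 1.
Clue 2 places the classical fan in house 2.
House 3 music genre: only disco fits.
That leaves rock as the music genre for house 4.
By clue 4, the iris grower is in house 2.
From clue 5, the peony grower must be in house 4.
The only flower still possible for house 1 is carnation.
So: house 1 = carnation/blues/cherries, house 2 = iris/classical/apples, house 3 = dahlia/disco/grapes, house 4 = peony/rock/lemons.

blues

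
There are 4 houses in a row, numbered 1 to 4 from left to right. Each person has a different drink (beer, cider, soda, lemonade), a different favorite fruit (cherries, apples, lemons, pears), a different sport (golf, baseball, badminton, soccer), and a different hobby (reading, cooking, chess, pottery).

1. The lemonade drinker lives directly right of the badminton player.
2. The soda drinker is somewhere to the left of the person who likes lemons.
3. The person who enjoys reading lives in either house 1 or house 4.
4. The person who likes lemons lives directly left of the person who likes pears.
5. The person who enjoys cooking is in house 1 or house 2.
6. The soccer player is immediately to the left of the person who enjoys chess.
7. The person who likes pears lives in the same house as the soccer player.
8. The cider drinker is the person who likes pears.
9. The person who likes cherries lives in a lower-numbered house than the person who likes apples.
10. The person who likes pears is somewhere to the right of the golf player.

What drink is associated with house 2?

Clue 7: the person who likes pears is in house 3.
Clue 7: the soccer player is in house 3.
The cider drinker is in house 3 (clue 8).
That leaves cherries as the favorite fruit for house 1.
House 4 favorite fruit: only apples fits.
House 4's sport must be baseball (nothing else left).
By clue 1, the lemonade drinker is in house 2.
From clue 1, the badminton player must be in house 1.
Clue 2: the soda drinker is in house 1.
Clue 6: the person who enjoys chess is in house 4.
That leaves beer as the drink for house 4.
So house 2 gets lemons for favorite fruit.
House 2 sport: only golf fits.
The only hobby still possible for house 3 is pottery.
House 1 hobby: only reading fits.
The only hobby still possible for house 2 is cooking.
So: house 1 = soda/cherries/badminton/reading, house 2 = lemonade/lemons/golf/cooking, house 3 = cider/pears/soccer/pottery, house 4 = beer/apples/baseball/chess.

lemonade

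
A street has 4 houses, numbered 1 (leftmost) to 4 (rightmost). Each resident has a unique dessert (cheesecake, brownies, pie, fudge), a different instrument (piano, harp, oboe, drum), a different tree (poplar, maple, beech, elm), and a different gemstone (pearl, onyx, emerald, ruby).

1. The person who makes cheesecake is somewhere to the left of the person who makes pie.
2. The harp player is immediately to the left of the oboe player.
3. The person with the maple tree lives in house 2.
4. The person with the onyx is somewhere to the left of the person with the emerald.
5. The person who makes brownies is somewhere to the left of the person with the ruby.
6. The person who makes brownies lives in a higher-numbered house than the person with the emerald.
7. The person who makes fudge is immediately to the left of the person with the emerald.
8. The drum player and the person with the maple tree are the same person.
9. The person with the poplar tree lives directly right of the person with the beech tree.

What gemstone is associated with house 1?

Clue 3: the person with the maple tree is in house 2.
From clue 6, the person who makes brownies must be in house 3.
Clue 6 places the person with the emerald in house 2.
Clue 7: the person who makes fudge is in house 1.
By clue 8, the drum player is in house 2.
So house 4 gets pie for dessert.
Clue 2 places the harp player in house 3.
By clue 2, the oboe player is in house 4.
By clue 4, the person with the onyx is in house 1.
Clue 5: the person with the ruby is in house 4.
By clue 9, the person with the poplar tree is in house 4.
By clue 9, the person with the beech tree is in house 3.
That leaves cheesecake as the dessert for house 2.
House 1 instrument: only piano fits.
The only tree still possible for house 1 is elm.
House 3 gemstone: only pearl fits.
So: house 1 = fudge/piano/elm/onyx, house 2 = cheesecake/drum/maple/emerald, house 3 = brownies/harp/beech/pearl, house 4 = pie/oboe/poplar/ruby.

onyx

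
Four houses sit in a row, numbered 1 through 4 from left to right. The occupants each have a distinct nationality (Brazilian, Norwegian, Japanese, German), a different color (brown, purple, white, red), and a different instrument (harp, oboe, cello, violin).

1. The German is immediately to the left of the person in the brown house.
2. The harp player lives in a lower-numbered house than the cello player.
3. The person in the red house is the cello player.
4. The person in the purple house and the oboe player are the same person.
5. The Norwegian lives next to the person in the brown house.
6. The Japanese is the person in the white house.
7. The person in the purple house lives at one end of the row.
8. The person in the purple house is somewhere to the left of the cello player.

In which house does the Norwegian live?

By clue 8, the person in the purple house is in house 1.
By clue 4, the oboe player is in house 1.
The person in the red house is narrowed to house 3 or 4; consider each.
Placing it in house 4 leads to a contradiction, so it's in house 3.
Clue 3 places the cello player in house 3.
That leaves violin as the instrument for house 4.
House 2 instrument: only harp fits.
The German is narrowed to house 1 or 3; consider each.
Placing it in house 3 leads to a contradiction, so it's in house 1.
Clue 1 places the person in the brown house in house 2.
The only color still possible for house 4 is white.
From clue 6, the Japanese must be in house 4.
So house 2 gets Brazilian for nationality.
So house 3 gets Norwegian for nationality.
So: house 1 = German/purple/oboe, house 2 = Brazilian/brown/harp, house 3 = Norwegian/red/cello, house 4 = Japanese/white/violin.

3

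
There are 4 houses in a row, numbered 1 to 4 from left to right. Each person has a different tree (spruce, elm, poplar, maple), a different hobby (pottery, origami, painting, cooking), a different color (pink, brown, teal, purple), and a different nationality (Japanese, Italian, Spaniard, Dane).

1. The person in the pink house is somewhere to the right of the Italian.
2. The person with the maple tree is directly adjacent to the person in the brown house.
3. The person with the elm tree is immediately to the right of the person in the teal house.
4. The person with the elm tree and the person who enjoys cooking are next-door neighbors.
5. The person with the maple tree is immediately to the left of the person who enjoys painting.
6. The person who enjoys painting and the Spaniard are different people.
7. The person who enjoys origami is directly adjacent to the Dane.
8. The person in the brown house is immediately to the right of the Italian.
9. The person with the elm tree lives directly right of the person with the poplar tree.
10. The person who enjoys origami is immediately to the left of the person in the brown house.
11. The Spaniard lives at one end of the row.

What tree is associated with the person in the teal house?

poplar

The Spaniard is narrowed to house 1 or 4; consider each.
Placing it in house 1 leads to a contradiction, so it's in house 4.
The person with the maple tree is narrowed to house 1 or 2; consider each.
Placing it in house 2 leads to a contradiction, so it's in house 1.
Clue 2 places the person in the brown house in house 2.
Clue 5 places the person who enjoys painting in house 2.
Clue 8 places the Italian in house 1.
From clue 10, the person who enjoys origami must be in house 1.
The person who enjoys cooking is in house 3 (clue 4).
Clue 7 places the Dane in house 2.
By clue 9, the person with the elm tree is in house 4.
By clue 9, the person with the poplar tree is in house 3.
So house 2 gets spruce for tree.
The only hobby still possible for house 4 is pottery.
That leaves Japanese as the nationality for house 3.
From clue 3, the person in the teal house must be in house 3.
That leaves purple as the color for house 1.
So house 4 gets pink for color.
So: house 1 = maple/origami/purple/Italian, house 2 = spruce/painting/brown/Dane, house 3 = poplar/cooking/teal/Japanese, house 4 = elm/pottery/pink/Spaniard.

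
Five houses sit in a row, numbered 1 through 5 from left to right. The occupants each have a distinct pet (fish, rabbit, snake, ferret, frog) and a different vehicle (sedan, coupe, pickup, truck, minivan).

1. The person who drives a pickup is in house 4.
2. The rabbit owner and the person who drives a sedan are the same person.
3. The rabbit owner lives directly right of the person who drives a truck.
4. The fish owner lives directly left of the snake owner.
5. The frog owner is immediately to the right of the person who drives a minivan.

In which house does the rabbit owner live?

3

From clue 1, the person who drives a pickup must be in house 4.
So house 5 gets coupe for vehicle.
The rabbit owner is narrowed to house 2 or 3; consider each.
Placing it in house 2 leads to a contradiction, so it's in house 3.
From clue 2, the person who drives a sedan must be in house 3.
Clue 3 places the person who drives a truck in house 2.
The only vehicle still possible for house 1 is minivan.
From clue 5, the frog owner must be in house 2.
By clue 4, the fish owner is in house 4.
That leaves ferret as the pet for house 1.
House 5 pet: only snake fits.
So: house 1 = ferret/minivan, house 2 = frog/truck, house 3 = rabbit/sedan, house 4 = fish/pickup, house 5 = snake/coupe.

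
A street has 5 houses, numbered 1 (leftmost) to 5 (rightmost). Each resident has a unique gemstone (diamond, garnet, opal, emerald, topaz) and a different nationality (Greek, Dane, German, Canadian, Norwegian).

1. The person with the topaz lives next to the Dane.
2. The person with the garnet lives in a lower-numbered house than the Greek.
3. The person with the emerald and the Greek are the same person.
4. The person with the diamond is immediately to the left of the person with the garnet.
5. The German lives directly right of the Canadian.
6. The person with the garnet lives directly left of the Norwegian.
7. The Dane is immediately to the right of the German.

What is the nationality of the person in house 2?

The only nationality still possible for house 1 is Canadian.
Clue 5 places the German in house 2.
Clue 7: the Dane is in house 3.
The only gemstone still possible for house 1 is opal.
House 5 gemstone: only emerald fits.
Clue 3: the Greek is in house 5.
That leaves Norwegian as the nationality for house 4.
Clue 6 places the person with the garnet in house 3.
The only gemstone still possible for house 4 is topaz.
House 2 gemstone: only diamond fits.
So: house 1 = opal/Canadian, house 2 = diamond/German, house 3 = garnet/Dane, house 4 = topaz/Norwegian, house 5 = emerald/Greek.

German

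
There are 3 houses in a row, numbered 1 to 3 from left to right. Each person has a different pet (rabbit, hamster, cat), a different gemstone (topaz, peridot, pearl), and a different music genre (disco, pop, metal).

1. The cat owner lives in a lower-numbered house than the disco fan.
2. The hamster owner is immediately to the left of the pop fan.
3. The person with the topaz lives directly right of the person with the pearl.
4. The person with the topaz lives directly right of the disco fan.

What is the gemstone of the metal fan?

peridot

The person with the topaz is in house 3 (clue 4).
From clue 4, the disco fan must be in house 2.
So house 3 gets rabbit for pet.
The only music genre still possible for house 1 is metal.
House 3's music genre must be pop (nothing else left).
By clue 1, the cat owner is in house 1.
The hamster owner is in house 2 (clue 2).
The person with the pearl is in house 2 (clue 3).
That leaves peridot as the gemstone for house 1.
So: house 1 = cat/peridot/metal, house 2 = hamster/pearl/disco, house 3 = rabbit/topaz/pop.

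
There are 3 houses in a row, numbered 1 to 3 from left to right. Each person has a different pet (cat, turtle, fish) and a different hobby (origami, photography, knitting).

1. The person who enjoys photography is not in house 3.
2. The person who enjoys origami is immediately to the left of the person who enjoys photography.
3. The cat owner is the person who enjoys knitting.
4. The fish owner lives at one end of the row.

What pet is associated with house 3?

Clue 2: the person who enjoys origami is in house 1.
Clue 2 places the person who enjoys photography in house 2.
So house 3 gets knitting for hobby.
From clue 3, the cat owner must be in house 3.
House 1's pet must be fish (nothing else left).
The only pet still possible for house 2 is turtle.
So: house 1 = fish/origami, house 2 = turtle/photography, house 3 = cat/knitting.

cat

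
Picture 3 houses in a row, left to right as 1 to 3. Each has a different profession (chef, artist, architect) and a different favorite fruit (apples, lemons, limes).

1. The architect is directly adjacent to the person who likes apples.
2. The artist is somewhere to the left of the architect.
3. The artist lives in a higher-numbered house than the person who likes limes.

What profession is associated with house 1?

Clue 3: the artist is in house 2.
From clue 3, the person who likes limes must be in house 1.
House 1 profession: only chef fits.
House 3's profession must be architect (nothing else left).
The person who likes apples is in house 2 (clue 1).
House 3 favorite fruit: only lemons fits.
So: house 1 = chef/limes, house 2 = artist/apples, house 3 = architect/lemons.

chef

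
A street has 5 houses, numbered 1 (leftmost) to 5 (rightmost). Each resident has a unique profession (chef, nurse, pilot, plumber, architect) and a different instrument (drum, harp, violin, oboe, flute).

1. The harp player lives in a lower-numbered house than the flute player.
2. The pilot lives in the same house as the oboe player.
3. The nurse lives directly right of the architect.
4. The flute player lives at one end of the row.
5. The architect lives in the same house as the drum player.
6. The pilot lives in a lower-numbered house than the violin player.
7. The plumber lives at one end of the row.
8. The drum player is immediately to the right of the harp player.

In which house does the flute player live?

Clue 4: the flute player is in house 5.
The plumber is narrowed to house 1 or 5; consider each.
Placing it in house 1 leads to a contradiction, so it's in house 5.
The only instrument still possible for house 4 is violin.
The architect is narrowed to house 2 or 3; consider each.
Placing it in house 2 leads to a contradiction, so it's in house 3.
Clue 3 places the nurse in house 4.
The drum player is in house 3 (clue 5).
By clue 8, the harp player is in house 2.
House 1's instrument must be oboe (nothing else left).
Clue 2: the pilot is in house 1.
House 2's profession must be chef (nothing else left).
So: house 1 = pilot/oboe, house 2 = chef/harp, house 3 = architect/drum, house 4 = nurse/violin, house 5 = plumber/flute.

5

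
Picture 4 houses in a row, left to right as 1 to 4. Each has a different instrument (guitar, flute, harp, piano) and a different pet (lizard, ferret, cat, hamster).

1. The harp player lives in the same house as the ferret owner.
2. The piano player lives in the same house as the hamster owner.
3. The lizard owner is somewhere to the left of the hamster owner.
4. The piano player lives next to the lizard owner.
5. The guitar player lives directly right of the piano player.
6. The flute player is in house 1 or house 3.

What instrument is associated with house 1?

The flute player is narrowed to house 1 or 3; consider each.
Placing it in house 3 leads to a contradiction, so it's in house 1.
The guitar player is narrowed to house 3 or 4; consider each.
Placing it in house 4 leads to a contradiction, so it's in house 3.
From clue 5, the piano player must be in house 2.
That leaves harp as the instrument for house 4.
Clue 1 places the ferret owner in house 4.
Clue 2 places the hamster owner in house 2.
From clue 3, the lizard owner must be in house 1.
House 3's pet must be cat (nothing else left).
So: house 1 = flute/lizard, house 2 = piano/hamster, house 3 = guitar/cat, house 4 = harp/ferret.

flute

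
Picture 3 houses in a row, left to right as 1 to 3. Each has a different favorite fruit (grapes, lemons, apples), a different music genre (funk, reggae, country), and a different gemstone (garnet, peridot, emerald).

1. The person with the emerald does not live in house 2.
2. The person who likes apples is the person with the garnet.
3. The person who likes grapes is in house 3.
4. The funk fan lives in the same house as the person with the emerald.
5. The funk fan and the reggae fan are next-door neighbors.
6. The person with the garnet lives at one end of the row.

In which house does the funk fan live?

3

Clue 3 places the person who likes grapes in house 3.
The reggae fan is in house 2 (clue 5).
House 2 gemstone: only peridot fits.
The person who likes apples is in house 1 (clue 2).
By clue 2, the person with the garnet is in house 1.
House 2's favorite fruit must be lemons (nothing else left).
House 3's gemstone must be emerald (nothing else left).
From clue 4, the funk fan must be in house 3.
So house 1 gets country for music genre.
So: house 1 = apples/country/garnet, house 2 = lemons/reggae/peridot, house 3 = grapes/funk/emerald.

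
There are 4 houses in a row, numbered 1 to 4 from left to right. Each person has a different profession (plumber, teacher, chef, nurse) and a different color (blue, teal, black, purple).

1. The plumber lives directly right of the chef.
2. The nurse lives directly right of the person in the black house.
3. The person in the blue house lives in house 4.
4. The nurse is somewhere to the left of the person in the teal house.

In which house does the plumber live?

By clue 3, the person in the blue house is in house 4.
That leaves teal as the color for house 3.
By clue 4, the nurse is in house 2.
By clue 1, the plumber is in house 4.
Clue 1: the chef is in house 3.
Clue 2: the person in the black house is in house 1.
So house 1 gets teacher for profession.
So house 2 gets purple for color.
So: house 1 = teacher/black, house 2 = nurse/purple, house 3 = chef/teal, house 4 = plumber/blue.

4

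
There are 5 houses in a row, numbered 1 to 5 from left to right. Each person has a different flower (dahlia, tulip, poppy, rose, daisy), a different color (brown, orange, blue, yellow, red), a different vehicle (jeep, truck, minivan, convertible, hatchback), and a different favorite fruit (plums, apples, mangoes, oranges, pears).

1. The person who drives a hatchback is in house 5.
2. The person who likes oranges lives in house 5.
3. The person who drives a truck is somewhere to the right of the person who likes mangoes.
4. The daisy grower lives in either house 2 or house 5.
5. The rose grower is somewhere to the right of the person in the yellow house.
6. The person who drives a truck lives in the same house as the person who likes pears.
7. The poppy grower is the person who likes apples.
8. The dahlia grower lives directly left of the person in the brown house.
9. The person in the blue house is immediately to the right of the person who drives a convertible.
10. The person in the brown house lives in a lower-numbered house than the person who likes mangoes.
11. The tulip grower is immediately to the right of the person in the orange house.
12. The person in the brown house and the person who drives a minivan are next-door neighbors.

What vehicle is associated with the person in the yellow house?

From clue 1, the person who drives a hatchback must be in house 5.
Clue 2: the person who likes oranges is in house 5.
By clue 3, the person who drives a truck is in house 4.
Clue 3 places the person who likes mangoes in house 3.
The person who likes pears is in house 4 (clue 6).
The person in the brown house is in house 2 (clue 10).
By clue 8, the dahlia grower is in house 1.
House 2 flower: only poppy fits.
So house 3 gets rose for flower.
The only flower still possible for house 4 is tulip.
That leaves daisy as the flower for house 5.
House 5 color: only red fits.
Clue 5 places the person in the yellow house in house 1.
From clue 7, the person who likes apples must be in house 2.
Clue 11: the person in the orange house is in house 3.
House 4 color: only blue fits.
House 1 favorite fruit: only plums fits.
The person who drives a convertible is in house 3 (clue 9).
House 2's vehicle must be jeep (nothing else left).
House 1's vehicle must be minivan (nothing else left).
So: house 1 = dahlia/yellow/minivan/plums, house 2 = poppy/brown/jeep/apples, house 3 = rose/orange/convertible/mangoes, house 4 = tulip/blue/truck/pears, house 5 = daisy/red/hatchback/oranges.

minivan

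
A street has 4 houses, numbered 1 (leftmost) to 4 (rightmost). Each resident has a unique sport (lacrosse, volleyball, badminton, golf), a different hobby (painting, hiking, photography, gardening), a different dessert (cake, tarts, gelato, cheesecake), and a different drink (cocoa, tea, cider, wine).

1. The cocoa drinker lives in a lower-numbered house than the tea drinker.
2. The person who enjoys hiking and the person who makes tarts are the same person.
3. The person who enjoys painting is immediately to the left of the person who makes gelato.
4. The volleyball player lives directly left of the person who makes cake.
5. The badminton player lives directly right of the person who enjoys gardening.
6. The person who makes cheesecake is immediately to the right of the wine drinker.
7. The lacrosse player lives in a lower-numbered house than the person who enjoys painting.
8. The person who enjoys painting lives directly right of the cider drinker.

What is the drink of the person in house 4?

House 1 dessert: only tarts fits.
House 4's drink must be tea (nothing else left).
Clue 2: the person who enjoys hiking is in house 1.
House 4 hobby: only photography fits.
The badminton player is narrowed to house 3 or 4; consider each.
Placing it in house 4 leads to a contradiction, so it's in house 3.
By clue 5, the person who enjoys gardening is in house 2.
House 4's sport must be golf (nothing else left).
House 3 hobby: only painting fits.
Clue 3 places the person who makes gelato in house 4.
Clue 8: the cider drinker is in house 2.
Clue 6 places the person who makes cheesecake in house 2.
Clue 6: the wine drinker is in house 1.
House 3's dessert must be cake (nothing else left).
So house 3 gets cocoa for drink.
Clue 4 places the volleyball player in house 2.
House 1's sport must be lacrosse (nothing else left).
So: house 1 = lacrosse/hiking/tarts/wine, house 2 = volleyball/gardening/cheesecake/cider, house 3 = badminton/painting/cake/cocoa, house 4 = golf/photography/gelato/tea.

tea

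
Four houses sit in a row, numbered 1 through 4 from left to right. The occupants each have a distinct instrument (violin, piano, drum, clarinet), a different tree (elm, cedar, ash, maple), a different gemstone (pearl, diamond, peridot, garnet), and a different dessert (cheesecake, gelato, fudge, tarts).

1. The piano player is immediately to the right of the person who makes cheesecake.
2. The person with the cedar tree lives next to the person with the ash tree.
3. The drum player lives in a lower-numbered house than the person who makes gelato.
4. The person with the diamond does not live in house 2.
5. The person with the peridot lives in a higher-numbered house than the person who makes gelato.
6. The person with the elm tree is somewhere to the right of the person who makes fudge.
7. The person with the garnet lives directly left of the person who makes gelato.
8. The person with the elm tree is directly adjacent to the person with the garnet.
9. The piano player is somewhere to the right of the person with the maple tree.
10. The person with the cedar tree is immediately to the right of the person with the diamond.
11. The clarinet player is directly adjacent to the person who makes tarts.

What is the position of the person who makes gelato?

House 4's dessert must be tarts (nothing else left).
By clue 11, the clarinet player is in house 3.
That leaves cedar as the tree for house 4.
Clue 2: the person with the ash tree is in house 3.
The person with the diamond is in house 3 (clue 10).
House 1 tree: only maple fits.
House 2 tree: only elm fits.
That leaves peridot as the gemstone for house 4.
Clue 6: the person who makes fudge is in house 1.
Clue 8 places the person with the garnet in house 1.
So house 2 gets pearl for gemstone.
So house 2 gets gelato for dessert.
House 3's dessert must be cheesecake (nothing else left).
Clue 1 places the piano player in house 4.
Clue 3 places the drum player in house 1.
House 2 instrument: only violin fits.
So: house 1 = drum/maple/garnet/fudge, house 2 = violin/elm/pearl/gelato, house 3 = clarinet/ash/diamond/cheesecake, house 4 = piano/cedar/peridot/tarts.

2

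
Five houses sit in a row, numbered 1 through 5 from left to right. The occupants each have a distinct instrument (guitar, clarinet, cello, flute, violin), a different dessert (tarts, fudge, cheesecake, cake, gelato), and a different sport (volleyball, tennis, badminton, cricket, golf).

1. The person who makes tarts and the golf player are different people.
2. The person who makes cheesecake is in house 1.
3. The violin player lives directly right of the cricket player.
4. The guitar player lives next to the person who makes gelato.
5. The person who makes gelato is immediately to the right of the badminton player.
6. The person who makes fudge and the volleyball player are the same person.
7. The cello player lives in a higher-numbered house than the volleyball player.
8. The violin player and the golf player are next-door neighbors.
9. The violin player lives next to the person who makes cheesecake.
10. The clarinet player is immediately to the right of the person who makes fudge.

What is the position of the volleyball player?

From clue 2, the person who makes cheesecake must be in house 1.
Clue 9 places the violin player in house 2.
Clue 3: the cricket player is in house 1.
So house 3 gets golf for sport.
House 5 sport: only tennis fits.
By clue 4, the guitar player is in house 4.
The only instrument still possible for house 1 is flute.
The cello player is narrowed to house 3 or 5; consider each.
Placing it in house 3 leads to a contradiction, so it's in house 5.
The only instrument still possible for house 3 is clarinet.
Clue 10: the person who makes fudge is in house 2.
Clue 6 places the volleyball player in house 2.
House 4's sport must be badminton (nothing else left).
By clue 5, the person who makes gelato is in house 5.
House 3's dessert must be cake (nothing else left).
House 4's dessert must be tarts (nothing else left).
So: house 1 = flute/cheesecake/cricket, house 2 = violin/fudge/volleyball, house 3 = clarinet/cake/golf, house 4 = guitar/tarts/badminton, house 5 = cello/gelato/tennis.

2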